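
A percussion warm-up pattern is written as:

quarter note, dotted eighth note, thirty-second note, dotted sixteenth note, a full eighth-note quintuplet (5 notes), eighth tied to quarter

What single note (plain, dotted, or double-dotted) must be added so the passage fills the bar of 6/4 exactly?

The bar of 6/4 = 48 thirty-second notes.
Express everything in thirty-second notes: quarter note = 8; dotted eighth note = 6; thirty-second note = 1; dotted sixteenth note = 3; a full eighth-note quintuplet (5 notes) (five quintuplet eighths span one half) = 16; eighth tied to quarter (eighth + quarter) = 12.
Sum: 8 + 6 + 1 + 3 + 16 + 12 = 46.
Remaining: 48 − 46 = 2 thirty-second notes, which is a sixteenth note.

sixteenth note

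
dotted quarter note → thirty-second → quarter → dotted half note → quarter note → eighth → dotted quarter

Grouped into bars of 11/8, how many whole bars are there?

One bar of 11/8 = 44 thirty-second notes.
Working in thirty-second notes: dotted quarter note = 12; thirty-second = 1; quarter = 8; dotted half note = 24; quarter note = 8; eighth = 4; dotted quarter = 12.
Sum: 12 + 1 + 8 + 24 + 8 + 4 + 12 = 69.
69 ÷ 44 = 1 complete bar with 25 left over.

1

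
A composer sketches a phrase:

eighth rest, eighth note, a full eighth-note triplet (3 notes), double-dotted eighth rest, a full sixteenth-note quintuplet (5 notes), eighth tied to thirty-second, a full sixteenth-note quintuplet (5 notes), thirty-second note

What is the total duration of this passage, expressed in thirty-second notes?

Each duration in thirty-second notes: eighth rest = 4; eighth note = 4; a full eighth-note triplet (3 notes) (three triplet eighths span one quarter) = 8; double-dotted eighth rest = 7; a full sixteenth-note quintuplet (5 notes) (five quintuplet sixteenths span one quarter) = 8; eighth tied to thirty-second (eighth + thirty-second) = 5; a full sixteenth-note quintuplet (5 notes) (five quintuplet sixteenths span one quarter) = 8; thirty-second note = 1.
Sum: 4 + 4 + 8 + 7 + 8 + 5 + 8 + 1 = 45 thirty-second notes.

45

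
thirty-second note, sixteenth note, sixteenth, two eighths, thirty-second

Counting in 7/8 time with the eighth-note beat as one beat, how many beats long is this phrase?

3.5

One eighth-note beat = 4 thirty-second notes.
Each duration in thirty-second notes: thirty-second note = 1; sixteenth note = 2; sixteenth = 2; eighth = 4; eighth = 4; thirty-second = 1.
Sum: 1 + 2 + 2 + 4 + 4 + 1 = 14.
14 ÷ 4 = 3.5 beats.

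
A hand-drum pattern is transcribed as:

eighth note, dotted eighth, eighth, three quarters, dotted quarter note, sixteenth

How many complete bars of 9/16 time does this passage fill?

One bar of 9/16 = 9 sixteenth notes.
Express everything in sixteenth notes: eighth note = 2; dotted eighth = 3; eighth = 2; quarter = 4; quarter = 4; quarter = 4; dotted quarter note = 6; sixteenth = 1.
Total: 2 + 3 + 2 + 4 + 4 + 4 + 6 + 1 = 26.
26 ÷ 9 = 2 complete bars with 8 left over.

2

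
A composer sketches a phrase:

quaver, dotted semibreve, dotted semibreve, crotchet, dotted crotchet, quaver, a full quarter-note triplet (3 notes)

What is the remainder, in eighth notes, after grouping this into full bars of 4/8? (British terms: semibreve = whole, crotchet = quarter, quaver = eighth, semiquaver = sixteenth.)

3

One bar of 4/8 = 4 eighth notes.
Convert each value to eighth notes: quaver = 1; dotted semibreve = 12; dotted semibreve = 12; crotchet = 2; dotted crotchet = 3; quaver = 1; a full quarter-note triplet (3 notes) (three triplet quarters span one half) = 4.
Altogether 1 + 12 + 12 + 2 + 3 + 1 + 4 = 35.
35 ÷ 4 = 8 complete bars with 3 eighth notes remaining.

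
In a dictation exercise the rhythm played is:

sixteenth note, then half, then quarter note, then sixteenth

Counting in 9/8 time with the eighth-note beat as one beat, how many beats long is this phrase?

7

One eighth-note beat = 2 sixteenth notes.
Working in sixteenth notes: sixteenth note = 1; half = 8; quarter note = 4; sixteenth = 1.
Total: 1 + 8 + 4 + 1 = 14.
14 ÷ 2 = 7 beats.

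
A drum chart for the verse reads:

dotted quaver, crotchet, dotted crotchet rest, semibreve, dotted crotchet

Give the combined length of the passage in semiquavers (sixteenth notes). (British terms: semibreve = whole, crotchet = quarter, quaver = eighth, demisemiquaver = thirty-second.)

Each duration in sixteenth notes: dotted quaver = 3; crotchet = 4; dotted crotchet rest = 6; semibreve = 16; dotted crotchet = 6.
Total: 3 + 4 + 6 + 16 + 6 = 35 sixteenth notes.

35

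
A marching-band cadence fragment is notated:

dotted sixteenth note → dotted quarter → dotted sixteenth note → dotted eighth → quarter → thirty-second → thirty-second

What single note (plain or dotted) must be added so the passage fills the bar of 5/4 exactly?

The bar of 5/4 = 40 thirty-second notes.
Convert each value to thirty-second notes: dotted sixteenth note = 3; dotted quarter = 12; dotted sixteenth note = 3; dotted eighth = 6; quarter = 8; thirty-second = 1; thirty-second = 1.
Total: 3 + 12 + 3 + 6 + 8 + 1 + 1 = 34.
Remaining: 40 − 34 = 6 thirty-second notes, which is a dotted eighth note.

dotted eighth note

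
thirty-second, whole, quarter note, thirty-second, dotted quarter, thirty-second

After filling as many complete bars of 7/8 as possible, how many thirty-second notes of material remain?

27

One bar of 7/8 = 28 thirty-second notes.
In thirty-second notes: thirty-second = 1; whole = 32; quarter note = 8; thirty-second = 1; dotted quarter = 12; thirty-second = 1.
Sum: 1 + 32 + 8 + 1 + 12 + 1 = 55.
55 ÷ 28 = 1 complete bar with 27 thirty-second notes remaining.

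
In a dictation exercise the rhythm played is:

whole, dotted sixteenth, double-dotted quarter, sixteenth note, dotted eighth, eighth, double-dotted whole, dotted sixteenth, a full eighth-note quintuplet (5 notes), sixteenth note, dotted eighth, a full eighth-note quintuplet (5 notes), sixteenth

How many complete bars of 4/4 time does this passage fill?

5

One bar of 4/4 = 32 thirty-second notes.
Each duration in thirty-second notes: whole = 32; dotted sixteenth = 3; double-dotted quarter = 14; sixteenth note = 2; dotted eighth = 6; eighth = 4; double-dotted whole = 56; dotted sixteenth = 3; a full eighth-note quintuplet (5 notes) (five quintuplet eighths span one half) = 16; sixteenth note = 2; dotted eighth = 6; a full eighth-note quintuplet (5 notes) (five quintuplet eighths span one half) = 16; sixteenth = 2.
Altogether 32 + 3 + 14 + 2 + 6 + 4 + 56 + 3 + 16 + 2 + 6 + 16 + 2 = 162.
162 ÷ 32 = 5 complete bars with 2 left over.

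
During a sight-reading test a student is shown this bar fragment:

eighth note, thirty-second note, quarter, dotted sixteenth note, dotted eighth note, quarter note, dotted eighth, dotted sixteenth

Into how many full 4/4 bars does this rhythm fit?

One bar of 4/4 = 32 thirty-second notes.
Working in thirty-second notes: eighth note = 4; thirty-second note = 1; quarter = 8; dotted sixteenth note = 3; dotted eighth note = 6; quarter note = 8; dotted eighth = 6; dotted sixteenth = 3.
Altogether 4 + 1 + 8 + 3 + 6 + 8 + 6 + 3 = 39.
39 ÷ 32 = 1 complete bar with 7 left over.

1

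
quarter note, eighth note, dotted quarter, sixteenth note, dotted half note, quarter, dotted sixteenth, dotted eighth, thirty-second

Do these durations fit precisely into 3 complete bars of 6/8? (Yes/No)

One bar of 6/8 = 24 thirty-second notes, so 3 bars = 72.
Express everything in thirty-second notes: quarter note = 8; eighth note = 4; dotted quarter = 12; sixteenth note = 2; dotted half note = 24; quarter = 8; dotted sixteenth = 3; dotted eighth = 6; thirty-second = 1.
Sum: 8 + 4 + 12 + 2 + 24 + 8 + 3 + 6 + 1 = 68.
68 falls short of 72, so the answer is No.

No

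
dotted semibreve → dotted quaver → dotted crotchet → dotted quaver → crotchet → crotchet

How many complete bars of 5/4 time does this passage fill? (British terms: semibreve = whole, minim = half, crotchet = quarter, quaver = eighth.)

One bar of 5/4 = 20 sixteenth notes.
In sixteenth notes: dotted semibreve = 24; dotted quaver = 3; dotted crotchet = 6; dotted quaver = 3; crotchet = 4; crotchet = 4.
Sum: 24 + 3 + 6 + 3 + 4 + 4 = 44.
44 ÷ 20 = 2 complete bars with 4 left over.

2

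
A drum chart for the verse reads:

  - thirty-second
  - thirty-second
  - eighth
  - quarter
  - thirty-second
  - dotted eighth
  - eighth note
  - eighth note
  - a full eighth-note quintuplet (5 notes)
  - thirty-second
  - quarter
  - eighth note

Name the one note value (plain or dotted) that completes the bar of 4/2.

dotted eighth note

The bar of 4/2 = 64 thirty-second notes.
Working in thirty-second notes: thirty-second = 1; thirty-second = 1; eighth = 4; quarter = 8; thirty-second = 1; dotted eighth = 6; eighth note = 4; eighth note = 4; a full eighth-note quintuplet (5 notes) (five quintuplet eighths span one half) = 16; thirty-second = 1; quarter = 8; eighth note = 4.
Adding: 1 + 1 + 4 + 8 + 1 + 6 + 4 + 4 + 16 + 1 + 8 + 4 = 58.
Remaining: 64 − 58 = 6 thirty-second notes, which is a dotted eighth note.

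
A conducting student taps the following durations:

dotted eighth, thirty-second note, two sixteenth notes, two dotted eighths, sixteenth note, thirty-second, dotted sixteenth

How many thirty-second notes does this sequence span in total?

In thirty-second notes: dotted eighth = 6; thirty-second note = 1; sixteenth note = 2; sixteenth note = 2; dotted eighth = 6; dotted eighth = 6; sixteenth note = 2; thirty-second = 1; dotted sixteenth = 3.
Adding: 6 + 1 + 2 + 2 + 6 + 6 + 2 + 1 + 3 = 29 thirty-second notes.

29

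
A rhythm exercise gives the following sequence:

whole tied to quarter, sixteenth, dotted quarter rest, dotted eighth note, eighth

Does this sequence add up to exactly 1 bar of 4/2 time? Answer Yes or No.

Yes

One bar of 4/2 = 32 sixteenth notes.
Express everything in sixteenth notes: whole tied to quarter (whole + quarter) = 20; sixteenth = 1; dotted quarter rest = 6; dotted eighth note = 3; eighth = 2.
Altogether 20 + 1 + 6 + 3 + 2 = 32.
32 equals 32, so the answer is Yes.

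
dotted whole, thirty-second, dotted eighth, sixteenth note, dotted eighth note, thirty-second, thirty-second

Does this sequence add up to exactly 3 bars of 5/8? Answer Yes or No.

One bar of 5/8 = 20 thirty-second notes, so 3 bars = 60.
Convert each value to thirty-second notes: dotted whole = 48; thirty-second = 1; dotted eighth = 6; sixteenth note = 2; dotted eighth note = 6; thirty-second = 1; thirty-second = 1.
Altogether 48 + 1 + 6 + 2 + 6 + 1 + 1 = 65.
65 exceeds 60, so the answer is No.

No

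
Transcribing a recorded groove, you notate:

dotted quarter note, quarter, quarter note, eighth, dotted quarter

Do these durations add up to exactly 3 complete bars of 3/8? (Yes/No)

No

One bar of 3/8 = 3 eighth notes, so 3 bars = 9.
Each duration in eighth notes: dotted quarter note = 3; quarter = 2; quarter note = 2; eighth = 1; dotted quarter = 3.
Altogether 3 + 2 + 2 + 1 + 3 = 11.
11 exceeds 9, so the answer is No.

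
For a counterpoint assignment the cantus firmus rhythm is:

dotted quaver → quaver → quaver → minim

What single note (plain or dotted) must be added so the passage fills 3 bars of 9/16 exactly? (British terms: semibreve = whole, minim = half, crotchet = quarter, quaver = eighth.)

dotted half note

3 bars of 9/16 = 27 sixteenth notes.
In sixteenth notes: dotted quaver = 3; quaver = 2; quaver = 2; minim = 8.
Altogether 3 + 2 + 2 + 8 = 15.
Remaining: 27 − 15 = 12 sixteenth notes, which is a dotted half note.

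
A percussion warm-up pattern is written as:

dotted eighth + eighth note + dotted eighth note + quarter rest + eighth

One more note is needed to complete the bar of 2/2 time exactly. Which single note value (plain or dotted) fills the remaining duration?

eighth note

The bar of 2/2 = 16 sixteenth notes.
Working in sixteenth notes: dotted eighth = 3; eighth note = 2; dotted eighth note = 3; quarter rest = 4; eighth = 2.
Adding: 3 + 2 + 3 + 4 + 2 = 14.
Remaining: 16 − 14 = 2 sixteenth notes, which is a eighth note.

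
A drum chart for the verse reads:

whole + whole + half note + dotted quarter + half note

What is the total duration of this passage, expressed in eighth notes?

Working in eighth notes: whole = 8; whole = 8; half note = 4; dotted quarter = 3; half note = 4.
Adding: 8 + 8 + 4 + 3 + 4 = 27 eighth notes.

27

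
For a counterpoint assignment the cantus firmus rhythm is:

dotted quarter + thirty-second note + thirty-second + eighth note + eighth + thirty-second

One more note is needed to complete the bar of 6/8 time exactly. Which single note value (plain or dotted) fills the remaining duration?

The bar of 6/8 = 24 thirty-second notes.
In thirty-second notes: dotted quarter = 12; thirty-second note = 1; thirty-second = 1; eighth note = 4; eighth = 4; thirty-second = 1.
Sum: 12 + 1 + 1 + 4 + 4 + 1 = 23.
Remaining: 24 − 23 = 1 thirty-second note, which is a thirty-second note.

thirty-second note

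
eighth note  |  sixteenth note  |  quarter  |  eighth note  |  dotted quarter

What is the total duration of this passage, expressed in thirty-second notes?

30

In thirty-second notes: eighth note = 4; sixteenth note = 2; quarter = 8; eighth note = 4; dotted quarter = 12.
Total: 4 + 2 + 8 + 4 + 12 = 30 thirty-second notes.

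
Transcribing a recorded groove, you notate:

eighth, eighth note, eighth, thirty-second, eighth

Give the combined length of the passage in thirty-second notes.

Convert each value to thirty-second notes: eighth = 4; eighth note = 4; eighth = 4; thirty-second = 1; eighth = 4.
Adding: 4 + 4 + 4 + 1 + 4 = 17 thirty-second notes.

17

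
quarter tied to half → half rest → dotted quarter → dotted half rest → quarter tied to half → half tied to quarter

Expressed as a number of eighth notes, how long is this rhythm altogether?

Working in eighth notes: quarter tied to half (quarter + half) = 6; half rest = 4; dotted quarter = 3; dotted half rest = 6; quarter tied to half (quarter + half) = 6; half tied to quarter (half + quarter) = 6.
Total: 6 + 4 + 3 + 6 + 6 + 6 = 31 eighth notes.

31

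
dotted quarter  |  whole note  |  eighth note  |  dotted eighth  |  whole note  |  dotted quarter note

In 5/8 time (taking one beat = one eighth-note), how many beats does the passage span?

One eighth-note beat = 2 sixteenth notes.
Each duration in sixteenth notes: dotted quarter = 6; whole note = 16; eighth note = 2; dotted eighth = 3; whole note = 16; dotted quarter note = 6.
Altogether 6 + 16 + 2 + 3 + 16 + 6 = 49.
49 ÷ 2 = 24.5 beats.

24.5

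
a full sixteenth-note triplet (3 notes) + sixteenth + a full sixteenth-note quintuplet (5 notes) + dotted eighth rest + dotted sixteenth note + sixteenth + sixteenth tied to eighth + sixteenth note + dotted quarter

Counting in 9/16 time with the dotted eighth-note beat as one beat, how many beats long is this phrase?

One dotted eighth-note beat = 6 thirty-second notes.
Working in thirty-second notes: a full sixteenth-note triplet (3 notes) (three triplet sixteenths span one eighth) = 4; sixteenth = 2; a full sixteenth-note quintuplet (5 notes) (five quintuplet sixteenths span one quarter) = 8; dotted eighth rest = 6; dotted sixteenth note = 3; sixteenth = 2; sixteenth tied to eighth (sixteenth + eighth) = 6; sixteenth note = 2; dotted quarter = 12.
Adding: 4 + 2 + 8 + 6 + 3 + 2 + 6 + 2 + 12 = 45.
45 ÷ 6 = 7.5 beats.

7.5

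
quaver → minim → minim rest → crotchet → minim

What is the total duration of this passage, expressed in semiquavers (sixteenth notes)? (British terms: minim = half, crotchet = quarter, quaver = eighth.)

30

Each duration in sixteenth notes: quaver = 2; minim = 8; minim rest = 8; crotchet = 4; minim = 8.
Altogether 2 + 8 + 8 + 4 + 8 = 30 sixteenth notes.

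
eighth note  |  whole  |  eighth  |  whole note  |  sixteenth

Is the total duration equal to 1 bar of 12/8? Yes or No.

One bar of 12/8 = 24 sixteenth notes.
In sixteenth notes: eighth note = 2; whole = 16; eighth = 2; whole note = 16; sixteenth = 1.
Total: 2 + 16 + 2 + 16 + 1 = 37.
37 exceeds 24, so the answer is No.

No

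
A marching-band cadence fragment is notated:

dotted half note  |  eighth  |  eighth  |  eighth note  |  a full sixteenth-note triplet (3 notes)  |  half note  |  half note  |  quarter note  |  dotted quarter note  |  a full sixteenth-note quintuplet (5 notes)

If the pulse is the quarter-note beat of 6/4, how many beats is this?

12.5

One quarter-note beat = 2 eighth notes.
In eighth notes: dotted half note = 6; eighth = 1; eighth = 1; eighth note = 1; a full sixteenth-note triplet (3 notes) (three triplet sixteenths span one eighth) = 1; half note = 4; half note = 4; quarter note = 2; dotted quarter note = 3; a full sixteenth-note quintuplet (5 notes) (five quintuplet sixteenths span one quarter) = 2.
Altogether 6 + 1 + 1 + 1 + 1 + 4 + 4 + 2 + 3 + 2 = 25.
25 ÷ 2 = 12.5 beats.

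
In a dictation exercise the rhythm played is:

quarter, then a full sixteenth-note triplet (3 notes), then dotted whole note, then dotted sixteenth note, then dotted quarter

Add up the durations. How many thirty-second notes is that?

75

Express everything in thirty-second notes: quarter = 8; a full sixteenth-note triplet (3 notes) (three triplet sixteenths span one eighth) = 4; dotted whole note = 48; dotted sixteenth note = 3; dotted quarter = 12.
Sum: 8 + 4 + 48 + 3 + 12 = 75 thirty-second notes.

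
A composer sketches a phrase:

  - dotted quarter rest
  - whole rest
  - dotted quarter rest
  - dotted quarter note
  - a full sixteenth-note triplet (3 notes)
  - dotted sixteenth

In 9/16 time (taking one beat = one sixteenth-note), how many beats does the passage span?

37.5

One sixteenth-note beat = 2 thirty-second notes.
Convert each value to thirty-second notes: dotted quarter rest = 12; whole rest = 32; dotted quarter rest = 12; dotted quarter note = 12; a full sixteenth-note triplet (3 notes) (three triplet sixteenths span one eighth) = 4; dotted sixteenth = 3.
Adding: 12 + 32 + 12 + 12 + 4 + 3 = 75.
75 ÷ 2 = 37.5 beats.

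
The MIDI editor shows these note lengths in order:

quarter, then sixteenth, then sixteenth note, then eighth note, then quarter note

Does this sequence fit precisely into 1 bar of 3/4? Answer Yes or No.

One bar of 3/4 = 12 sixteenth notes.
In sixteenth notes: quarter = 4; sixteenth = 1; sixteenth note = 1; eighth note = 2; quarter note = 4.
Adding: 4 + 1 + 1 + 2 + 4 = 12.
12 equals 12, so the answer is Yes.

Yes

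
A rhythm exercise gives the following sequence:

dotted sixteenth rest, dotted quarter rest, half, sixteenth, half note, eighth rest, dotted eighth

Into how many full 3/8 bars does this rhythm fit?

4

One bar of 3/8 = 12 thirty-second notes.
Working in thirty-second notes: dotted sixteenth rest = 3; dotted quarter rest = 12; half = 16; sixteenth = 2; half note = 16; eighth rest = 4; dotted eighth = 6.
Sum: 3 + 12 + 16 + 2 + 16 + 4 + 6 = 59.
59 ÷ 12 = 4 complete bars with 11 left over.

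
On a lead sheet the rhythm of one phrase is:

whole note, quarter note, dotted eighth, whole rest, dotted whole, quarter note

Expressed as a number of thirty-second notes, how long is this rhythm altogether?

134

Express everything in thirty-second notes: whole note = 32; quarter note = 8; dotted eighth = 6; whole rest = 32; dotted whole = 48; quarter note = 8.
Altogether 32 + 8 + 6 + 32 + 48 + 8 = 134 thirty-second notes.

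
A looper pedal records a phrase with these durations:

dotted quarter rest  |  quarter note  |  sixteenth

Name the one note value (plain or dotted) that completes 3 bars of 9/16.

3 bars of 9/16 = 27 sixteenth notes.
In sixteenth notes: dotted quarter rest = 6; quarter note = 4; sixteenth = 1.
Adding: 6 + 4 + 1 = 11.
Remaining: 27 − 11 = 16 sixteenth notes, which is a whole note.

whole note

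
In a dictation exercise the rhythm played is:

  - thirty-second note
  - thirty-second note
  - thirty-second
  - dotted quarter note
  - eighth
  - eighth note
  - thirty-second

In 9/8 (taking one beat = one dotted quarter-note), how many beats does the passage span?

One dotted quarter-note beat = 12 thirty-second notes.
Express everything in thirty-second notes: thirty-second note = 1; thirty-second note = 1; thirty-second = 1; dotted quarter note = 12; eighth = 4; eighth note = 4; thirty-second = 1.
Sum: 1 + 1 + 1 + 12 + 4 + 4 + 1 = 24.
24 ÷ 12 = 2 beats.

2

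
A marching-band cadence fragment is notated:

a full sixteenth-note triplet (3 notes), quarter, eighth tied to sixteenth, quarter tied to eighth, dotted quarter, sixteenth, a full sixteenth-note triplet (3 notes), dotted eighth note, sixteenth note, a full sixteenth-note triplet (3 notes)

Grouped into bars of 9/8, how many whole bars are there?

1

One bar of 9/8 = 18 sixteenth notes.
In sixteenth notes: a full sixteenth-note triplet (3 notes) (three triplet sixteenths span one eighth) = 2; quarter = 4; eighth tied to sixteenth (eighth + sixteenth) = 3; quarter tied to eighth (quarter + eighth) = 6; dotted quarter = 6; sixteenth = 1; a full sixteenth-note triplet (3 notes) (three triplet sixteenths span one eighth) = 2; dotted eighth note = 3; sixteenth note = 1; a full sixteenth-note triplet (3 notes) (three triplet sixteenths span one eighth) = 2.
Total: 2 + 4 + 3 + 6 + 6 + 1 + 2 + 3 + 1 + 2 = 30.
30 ÷ 18 = 1 complete bar with 12 left over.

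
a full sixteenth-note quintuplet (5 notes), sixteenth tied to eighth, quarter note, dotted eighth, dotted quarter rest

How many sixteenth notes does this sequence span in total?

Working in sixteenth notes: a full sixteenth-note quintuplet (5 notes) (five quintuplet sixteenths span one quarter) = 4; sixteenth tied to eighth (sixteenth + eighth) = 3; quarter note = 4; dotted eighth = 3; dotted quarter rest = 6.
Sum: 4 + 3 + 4 + 3 + 6 = 20 sixteenth notes.

20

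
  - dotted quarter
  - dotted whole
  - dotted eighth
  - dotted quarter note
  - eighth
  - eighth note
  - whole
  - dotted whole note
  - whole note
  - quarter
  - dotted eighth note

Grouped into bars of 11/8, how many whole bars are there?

One bar of 11/8 = 22 sixteenth notes.
Working in sixteenth notes: dotted quarter = 6; dotted whole = 24; dotted eighth = 3; dotted quarter note = 6; eighth = 2; eighth note = 2; whole = 16; dotted whole note = 24; whole note = 16; quarter = 4; dotted eighth note = 3.
Adding: 6 + 24 + 3 + 6 + 2 + 2 + 16 + 24 + 16 + 4 + 3 = 106.
106 ÷ 22 = 4 complete bars with 18 left over.

4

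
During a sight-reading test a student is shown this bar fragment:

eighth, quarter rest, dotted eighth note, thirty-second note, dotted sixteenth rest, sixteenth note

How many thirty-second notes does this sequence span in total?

Convert each value to thirty-second notes: eighth = 4; quarter rest = 8; dotted eighth note = 6; thirty-second note = 1; dotted sixteenth rest = 3; sixteenth note = 2.
Sum: 4 + 8 + 6 + 1 + 3 + 2 = 24 thirty-second notes.

24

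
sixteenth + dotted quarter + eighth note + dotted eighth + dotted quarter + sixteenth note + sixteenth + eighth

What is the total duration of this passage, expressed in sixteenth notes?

Convert each value to sixteenth notes: sixteenth = 1; dotted quarter = 6; eighth note = 2; dotted eighth = 3; dotted quarter = 6; sixteenth note = 1; sixteenth = 1; eighth = 2.
Adding: 1 + 6 + 2 + 3 + 6 + 1 + 1 + 2 = 22 sixteenth notes.

22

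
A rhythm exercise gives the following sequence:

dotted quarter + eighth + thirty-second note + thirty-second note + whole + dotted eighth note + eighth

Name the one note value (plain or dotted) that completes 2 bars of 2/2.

2 bars of 2/2 = 64 thirty-second notes.
Working in thirty-second notes: dotted quarter = 12; eighth = 4; thirty-second note = 1; thirty-second note = 1; whole = 32; dotted eighth note = 6; eighth = 4.
Adding: 12 + 4 + 1 + 1 + 32 + 6 + 4 = 60.
Remaining: 64 − 60 = 4 thirty-second notes, which is a eighth note.

eighth note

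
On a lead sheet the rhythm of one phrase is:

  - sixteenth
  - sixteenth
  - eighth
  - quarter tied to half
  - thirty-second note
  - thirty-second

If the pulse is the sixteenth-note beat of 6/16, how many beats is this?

17

One sixteenth-note beat = 2 thirty-second notes.
Convert each value to thirty-second notes: sixteenth = 2; sixteenth = 2; eighth = 4; quarter tied to half (quarter + half) = 24; thirty-second note = 1; thirty-second = 1.
Adding: 2 + 2 + 4 + 24 + 1 + 1 = 34.
34 ÷ 2 = 17 beats.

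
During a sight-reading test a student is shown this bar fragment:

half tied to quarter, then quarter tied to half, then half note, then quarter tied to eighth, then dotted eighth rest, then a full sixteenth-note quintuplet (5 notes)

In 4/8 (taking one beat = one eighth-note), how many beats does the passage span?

One eighth-note beat = 2 sixteenth notes.
Convert each value to sixteenth notes: half tied to quarter (half + quarter) = 12; quarter tied to half (quarter + half) = 12; half note = 8; quarter tied to eighth (quarter + eighth) = 6; dotted eighth rest = 3; a full sixteenth-note quintuplet (5 notes) (five quintuplet sixteenths span one quarter) = 4.
Altogether 12 + 12 + 8 + 6 + 3 + 4 = 45.
45 ÷ 2 = 22.5 beats.

22.5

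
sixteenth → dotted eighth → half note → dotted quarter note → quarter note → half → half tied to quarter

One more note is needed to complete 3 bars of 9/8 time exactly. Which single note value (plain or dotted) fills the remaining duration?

3 bars of 9/8 = 54 sixteenth notes.
In sixteenth notes: sixteenth = 1; dotted eighth = 3; half note = 8; dotted quarter note = 6; quarter note = 4; half = 8; half tied to quarter (half + quarter) = 12.
Total: 1 + 3 + 8 + 6 + 4 + 8 + 12 = 42.
Remaining: 54 − 42 = 12 sixteenth notes, which is a dotted half note.

dotted half note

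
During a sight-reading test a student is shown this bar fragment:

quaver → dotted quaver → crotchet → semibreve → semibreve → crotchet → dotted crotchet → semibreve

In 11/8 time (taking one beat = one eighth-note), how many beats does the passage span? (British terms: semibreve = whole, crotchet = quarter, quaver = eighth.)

33.5

One eighth-note beat = 2 sixteenth notes.
In sixteenth notes: quaver = 2; dotted quaver = 3; crotchet = 4; semibreve = 16; semibreve = 16; crotchet = 4; dotted crotchet = 6; semibreve = 16.
Altogether 2 + 3 + 4 + 16 + 16 + 4 + 6 + 16 = 67.
67 ÷ 2 = 33.5 beats.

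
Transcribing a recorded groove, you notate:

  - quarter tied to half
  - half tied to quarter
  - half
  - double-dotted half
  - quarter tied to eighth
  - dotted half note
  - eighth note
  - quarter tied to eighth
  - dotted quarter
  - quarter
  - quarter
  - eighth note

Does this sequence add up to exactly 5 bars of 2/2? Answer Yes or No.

One bar of 2/2 = 8 eighth notes, so 5 bars = 40.
Convert each value to eighth notes: quarter tied to half (quarter + half) = 6; half tied to quarter (half + quarter) = 6; half = 4; double-dotted half = 7; quarter tied to eighth (quarter + eighth) = 3; dotted half note = 6; eighth note = 1; quarter tied to eighth (quarter + eighth) = 3; dotted quarter = 3; quarter = 2; quarter = 2; eighth note = 1.
Total: 6 + 6 + 4 + 7 + 3 + 6 + 1 + 3 + 3 + 2 + 2 + 1 = 44.
44 exceeds 40, so the answer is No.

No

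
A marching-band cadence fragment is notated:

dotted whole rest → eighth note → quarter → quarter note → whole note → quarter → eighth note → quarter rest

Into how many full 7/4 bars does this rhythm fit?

2

One bar of 7/4 = 14 eighth notes.
Each duration in eighth notes: dotted whole rest = 12; eighth note = 1; quarter = 2; quarter note = 2; whole note = 8; quarter = 2; eighth note = 1; quarter rest = 2.
Sum: 12 + 1 + 2 + 2 + 8 + 2 + 1 + 2 = 30.
30 ÷ 14 = 2 complete bars with 2 left over.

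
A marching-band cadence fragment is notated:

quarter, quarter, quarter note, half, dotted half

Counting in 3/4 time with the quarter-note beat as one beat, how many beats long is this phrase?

8

One quarter-note beat = 2 eighth notes.
Express everything in eighth notes: quarter = 2; quarter = 2; quarter note = 2; half = 4; dotted half = 6.
Adding: 2 + 2 + 2 + 4 + 6 = 16.
16 ÷ 2 = 8 beats.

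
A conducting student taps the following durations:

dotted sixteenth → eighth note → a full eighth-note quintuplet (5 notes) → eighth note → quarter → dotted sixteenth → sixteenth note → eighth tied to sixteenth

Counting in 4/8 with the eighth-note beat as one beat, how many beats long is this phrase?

One eighth-note beat = 4 thirty-second notes.
Express everything in thirty-second notes: dotted sixteenth = 3; eighth note = 4; a full eighth-note quintuplet (5 notes) (five quintuplet eighths span one half) = 16; eighth note = 4; quarter = 8; dotted sixteenth = 3; sixteenth note = 2; eighth tied to sixteenth (eighth + sixteenth) = 6.
Adding: 3 + 4 + 16 + 4 + 8 + 3 + 2 + 6 = 46.
46 ÷ 4 = 11.5 beats.

11.5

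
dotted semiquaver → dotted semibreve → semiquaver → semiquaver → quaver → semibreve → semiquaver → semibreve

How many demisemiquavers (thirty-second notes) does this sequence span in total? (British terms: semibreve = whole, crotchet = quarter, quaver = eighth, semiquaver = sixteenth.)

Working in thirty-second notes: dotted semiquaver = 3; dotted semibreve = 48; semiquaver = 2; semiquaver = 2; quaver = 4; semibreve = 32; semiquaver = 2; semibreve = 32.
Total: 3 + 48 + 2 + 2 + 4 + 32 + 2 + 32 = 125 thirty-second notes.

125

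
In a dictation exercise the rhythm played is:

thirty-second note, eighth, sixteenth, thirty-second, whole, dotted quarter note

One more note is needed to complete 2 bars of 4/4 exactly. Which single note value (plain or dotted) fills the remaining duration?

dotted quarter note

2 bars of 4/4 = 64 thirty-second notes.
Convert each value to thirty-second notes: thirty-second note = 1; eighth = 4; sixteenth = 2; thirty-second = 1; whole = 32; dotted quarter note = 12.
Adding: 1 + 4 + 2 + 1 + 32 + 12 = 52.
Remaining: 64 − 52 = 12 thirty-second notes, which is a dotted quarter note.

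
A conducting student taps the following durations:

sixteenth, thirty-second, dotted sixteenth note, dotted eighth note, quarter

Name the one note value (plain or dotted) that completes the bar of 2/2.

The bar of 2/2 = 32 thirty-second notes.
In thirty-second notes: sixteenth = 2; thirty-second = 1; dotted sixteenth note = 3; dotted eighth note = 6; quarter = 8.
Sum: 2 + 1 + 3 + 6 + 8 = 20.
Remaining: 32 − 20 = 12 thirty-second notes, which is a dotted quarter note.

dotted quarter note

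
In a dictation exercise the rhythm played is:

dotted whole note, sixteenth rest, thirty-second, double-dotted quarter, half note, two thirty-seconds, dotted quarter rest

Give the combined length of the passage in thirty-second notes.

95

In thirty-second notes: dotted whole note = 48; sixteenth rest = 2; thirty-second = 1; double-dotted quarter = 14; half note = 16; thirty-second = 1; thirty-second = 1; dotted quarter rest = 12.
Altogether 48 + 2 + 1 + 14 + 16 + 1 + 1 + 12 = 95 thirty-second notes.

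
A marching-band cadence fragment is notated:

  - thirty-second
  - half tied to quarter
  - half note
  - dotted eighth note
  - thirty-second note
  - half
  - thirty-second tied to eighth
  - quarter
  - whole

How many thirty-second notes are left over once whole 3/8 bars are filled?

One bar of 3/8 = 12 thirty-second notes.
Working in thirty-second notes: thirty-second = 1; half tied to quarter (half + quarter) = 24; half note = 16; dotted eighth note = 6; thirty-second note = 1; half = 16; thirty-second tied to eighth (thirty-second + eighth) = 5; quarter = 8; whole = 32.
Total: 1 + 24 + 16 + 6 + 1 + 16 + 5 + 8 + 32 = 109.
109 ÷ 12 = 9 complete bars with 1 thirty-second note remaining.

1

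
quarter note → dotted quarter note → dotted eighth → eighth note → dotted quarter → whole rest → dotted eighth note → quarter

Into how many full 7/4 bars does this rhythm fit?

1

One bar of 7/4 = 28 sixteenth notes.
Convert each value to sixteenth notes: quarter note = 4; dotted quarter note = 6; dotted eighth = 3; eighth note = 2; dotted quarter = 6; whole rest = 16; dotted eighth note = 3; quarter = 4.
Adding: 4 + 6 + 3 + 2 + 6 + 16 + 3 + 4 = 44.
44 ÷ 28 = 1 complete bar with 16 left over.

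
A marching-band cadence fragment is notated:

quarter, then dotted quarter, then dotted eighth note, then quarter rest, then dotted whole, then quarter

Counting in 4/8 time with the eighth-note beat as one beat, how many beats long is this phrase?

One eighth-note beat = 2 sixteenth notes.
Convert each value to sixteenth notes: quarter = 4; dotted quarter = 6; dotted eighth note = 3; quarter rest = 4; dotted whole = 24; quarter = 4.
Total: 4 + 6 + 3 + 4 + 24 + 4 = 45.
45 ÷ 2 = 22.5 beats.

22.5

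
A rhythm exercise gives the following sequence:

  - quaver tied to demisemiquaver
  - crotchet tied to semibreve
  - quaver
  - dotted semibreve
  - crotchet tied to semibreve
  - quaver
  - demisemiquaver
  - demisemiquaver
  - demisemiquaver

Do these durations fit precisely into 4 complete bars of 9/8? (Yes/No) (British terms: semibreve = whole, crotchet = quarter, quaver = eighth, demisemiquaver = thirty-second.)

Yes

One bar of 9/8 = 36 thirty-second notes, so 4 bars = 144.
Each duration in thirty-second notes: quaver tied to demisemiquaver (quaver + demisemiquaver) = 5; crotchet tied to semibreve (crotchet + semibreve) = 40; quaver = 4; dotted semibreve = 48; crotchet tied to semibreve (crotchet + semibreve) = 40; quaver = 4; demisemiquaver = 1; demisemiquaver = 1; demisemiquaver = 1.
Total: 5 + 40 + 4 + 48 + 40 + 4 + 1 + 1 + 1 = 144.
144 equals 144, so the answer is Yes.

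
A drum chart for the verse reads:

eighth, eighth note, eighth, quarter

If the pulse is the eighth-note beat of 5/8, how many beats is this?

5

One eighth-note beat = 2 sixteenth notes.
Working in sixteenth notes: eighth = 2; eighth note = 2; eighth = 2; quarter = 4.
Adding: 2 + 2 + 2 + 4 = 10.
10 ÷ 2 = 5 beats.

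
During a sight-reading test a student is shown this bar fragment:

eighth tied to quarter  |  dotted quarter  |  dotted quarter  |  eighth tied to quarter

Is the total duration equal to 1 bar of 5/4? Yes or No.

No

One bar of 5/4 = 10 eighth notes.
Convert each value to eighth notes: eighth tied to quarter (eighth + quarter) = 3; dotted quarter = 3; dotted quarter = 3; eighth tied to quarter (eighth + quarter) = 3.
Total: 3 + 3 + 3 + 3 = 12.
12 exceeds 10, so the answer is No.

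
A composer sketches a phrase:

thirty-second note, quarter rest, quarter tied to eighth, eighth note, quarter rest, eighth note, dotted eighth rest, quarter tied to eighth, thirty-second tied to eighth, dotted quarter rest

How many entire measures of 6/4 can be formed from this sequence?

One bar of 6/4 = 48 thirty-second notes.
Convert each value to thirty-second notes: thirty-second note = 1; quarter rest = 8; quarter tied to eighth (quarter + eighth) = 12; eighth note = 4; quarter rest = 8; eighth note = 4; dotted eighth rest = 6; quarter tied to eighth (quarter + eighth) = 12; thirty-second tied to eighth (thirty-second + eighth) = 5; dotted quarter rest = 12.
Total: 1 + 8 + 12 + 4 + 8 + 4 + 6 + 12 + 5 + 12 = 72.
72 ÷ 48 = 1 complete bar with 24 left over.

1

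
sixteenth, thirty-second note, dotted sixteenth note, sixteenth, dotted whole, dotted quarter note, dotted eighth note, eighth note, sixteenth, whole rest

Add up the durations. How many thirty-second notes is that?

Express everything in thirty-second notes: sixteenth = 2; thirty-second note = 1; dotted sixteenth note = 3; sixteenth = 2; dotted whole = 48; dotted quarter note = 12; dotted eighth note = 6; eighth note = 4; sixteenth = 2; whole rest = 32.
Altogether 2 + 1 + 3 + 2 + 48 + 12 + 6 + 4 + 2 + 32 = 112 thirty-second notes.

112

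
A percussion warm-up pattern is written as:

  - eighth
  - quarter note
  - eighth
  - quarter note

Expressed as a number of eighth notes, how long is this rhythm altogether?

Working in eighth notes: eighth = 1; quarter note = 2; eighth = 1; quarter note = 2.
Total: 1 + 2 + 1 + 2 = 6 eighth notes.

6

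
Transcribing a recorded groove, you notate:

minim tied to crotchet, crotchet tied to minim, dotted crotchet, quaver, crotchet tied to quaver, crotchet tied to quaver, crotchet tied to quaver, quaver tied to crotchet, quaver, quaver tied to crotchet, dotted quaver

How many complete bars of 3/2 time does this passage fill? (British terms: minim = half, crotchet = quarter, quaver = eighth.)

2

One bar of 3/2 = 24 sixteenth notes.
Each duration in sixteenth notes: minim tied to crotchet (minim + crotchet) = 12; crotchet tied to minim (crotchet + minim) = 12; dotted crotchet = 6; quaver = 2; crotchet tied to quaver (crotchet + quaver) = 6; crotchet tied to quaver (crotchet + quaver) = 6; crotchet tied to quaver (crotchet + quaver) = 6; quaver tied to crotchet (quaver + crotchet) = 6; quaver = 2; quaver tied to crotchet (quaver + crotchet) = 6; dotted quaver = 3.
Adding: 12 + 12 + 6 + 2 + 6 + 6 + 6 + 6 + 2 + 6 + 3 = 67.
67 ÷ 24 = 2 complete bars with 19 left over.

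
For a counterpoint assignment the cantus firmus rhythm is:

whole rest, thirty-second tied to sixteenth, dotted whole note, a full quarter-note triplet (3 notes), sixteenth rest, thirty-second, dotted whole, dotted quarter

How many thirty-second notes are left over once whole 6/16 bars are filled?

6

One bar of 6/16 = 12 thirty-second notes.
In thirty-second notes: whole rest = 32; thirty-second tied to sixteenth (thirty-second + sixteenth) = 3; dotted whole note = 48; a full quarter-note triplet (3 notes) (three triplet quarters span one half) = 16; sixteenth rest = 2; thirty-second = 1; dotted whole = 48; dotted quarter = 12.
Total: 32 + 3 + 48 + 16 + 2 + 1 + 48 + 12 = 162.
162 ÷ 12 = 13 complete bars with 6 thirty-second notes remaining.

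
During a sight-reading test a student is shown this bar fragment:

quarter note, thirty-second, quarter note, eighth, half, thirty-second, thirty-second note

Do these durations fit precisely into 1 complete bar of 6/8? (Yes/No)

No

One bar of 6/8 = 24 thirty-second notes.
Express everything in thirty-second notes: quarter note = 8; thirty-second = 1; quarter note = 8; eighth = 4; half = 16; thirty-second = 1; thirty-second note = 1.
Altogether 8 + 1 + 8 + 4 + 16 + 1 + 1 = 39.
39 exceeds 24, so the answer is No.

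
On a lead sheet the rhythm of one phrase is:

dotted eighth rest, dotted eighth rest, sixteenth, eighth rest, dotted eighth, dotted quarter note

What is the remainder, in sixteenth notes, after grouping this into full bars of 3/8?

One bar of 3/8 = 6 sixteenth notes.
Working in sixteenth notes: dotted eighth rest = 3; dotted eighth rest = 3; sixteenth = 1; eighth rest = 2; dotted eighth = 3; dotted quarter note = 6.
Altogether 3 + 3 + 1 + 2 + 3 + 6 = 18.
18 ÷ 6 = 3 complete bars with 0 sixteenth notes remaining.

0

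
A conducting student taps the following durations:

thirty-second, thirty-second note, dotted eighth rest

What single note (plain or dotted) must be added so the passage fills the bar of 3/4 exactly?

The bar of 3/4 = 24 thirty-second notes.
In thirty-second notes: thirty-second = 1; thirty-second note = 1; dotted eighth rest = 6.
Adding: 1 + 1 + 6 = 8.
Remaining: 24 − 8 = 16 thirty-second notes, which is a half note.

half note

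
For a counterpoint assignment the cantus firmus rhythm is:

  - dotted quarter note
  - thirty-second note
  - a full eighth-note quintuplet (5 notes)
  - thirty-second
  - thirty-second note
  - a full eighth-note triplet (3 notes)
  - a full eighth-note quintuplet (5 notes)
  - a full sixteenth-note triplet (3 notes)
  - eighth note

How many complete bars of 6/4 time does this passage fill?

One bar of 6/4 = 48 thirty-second notes.
Express everything in thirty-second notes: dotted quarter note = 12; thirty-second note = 1; a full eighth-note quintuplet (5 notes) (five quintuplet eighths span one half) = 16; thirty-second = 1; thirty-second note = 1; a full eighth-note triplet (3 notes) (three triplet eighths span one quarter) = 8; a full eighth-note quintuplet (5 notes) (five quintuplet eighths span one half) = 16; a full sixteenth-note triplet (3 notes) (three triplet sixteenths span one eighth) = 4; eighth note = 4.
Sum: 12 + 1 + 16 + 1 + 1 + 8 + 16 + 4 + 4 = 63.
63 ÷ 48 = 1 complete bar with 15 left over.

1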